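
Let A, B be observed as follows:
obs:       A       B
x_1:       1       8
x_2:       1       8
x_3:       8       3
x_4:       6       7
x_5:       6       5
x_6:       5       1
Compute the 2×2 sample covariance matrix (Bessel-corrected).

Step 1 — column means:
  mean(A) = (1 + 1 + 8 + 6 + 6 + 5) / 6 = 27/6 = 4.5
  mean(B) = (8 + 8 + 3 + 7 + 5 + 1) / 6 = 32/6 = 5.3333

Step 2 — sample covariance S[i,j] = (1/(n-1)) · Σ_k (x_{k,i} - mean_i) · (x_{k,j} - mean_j), with n-1 = 5.
  S[A,A] = ((-3.5)·(-3.5) + (-3.5)·(-3.5) + (3.5)·(3.5) + (1.5)·(1.5) + (1.5)·(1.5) + (0.5)·(0.5)) / 5 = 41.5/5 = 8.3
  S[A,B] = ((-3.5)·(2.6667) + (-3.5)·(2.6667) + (3.5)·(-2.3333) + (1.5)·(1.6667) + (1.5)·(-0.3333) + (0.5)·(-4.3333)) / 5 = -27/5 = -5.4
  S[B,B] = ((2.6667)·(2.6667) + (2.6667)·(2.6667) + (-2.3333)·(-2.3333) + (1.6667)·(1.6667) + (-0.3333)·(-0.3333) + (-4.3333)·(-4.3333)) / 5 = 41.3333/5 = 8.2667

S is symmetric (S[j,i] = S[i,j]). Assembling:

S = [[8.3, -5.4],
 [-5.4, 8.2667]]


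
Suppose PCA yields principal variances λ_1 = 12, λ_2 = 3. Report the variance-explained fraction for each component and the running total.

Step 1 — total variance = trace(Sigma) = Σ λ_i = 12 + 3 = 15.

Step 2 — fraction explained by component i = λ_i / Σ λ:
  PC1: 12/15 = 0.8
  PC2: 3/15 = 0.2

Step 3 — cumulative fraction after k components = (λ_1 + ... + λ_k) / Σ λ:
  k = 1: 12/15 = 0.8
  k = 2: (12 + 3)/15 = 15/15 = 1

Summary (fraction, with percent):

explained: PC1 0.8 (80%), PC2 0.2 (20%);  cumulative: 0.8, 1


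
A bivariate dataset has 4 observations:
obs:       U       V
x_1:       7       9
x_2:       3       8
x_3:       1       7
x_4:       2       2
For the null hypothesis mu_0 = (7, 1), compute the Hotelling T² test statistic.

Step 1 — sample mean vector:
  mean(U) = (7 + 3 + 1 + 2) / 4 = 13/4 = 3.25
  mean(V) = (9 + 8 + 7 + 2) / 4 = 26/4 = 6.5
  x̄ = (3.25, 6.5),  deviation x̄ - mu_0 = (3.25, 6.5) - (7, 1) = (-3.75, 5.5).

Step 2 — sample covariance matrix, S[i,j] = (1/(n-1)) · Σ_k (x_{k,i} - mean_i) · (x_{k,j} - mean_j), divisor n-1 = 3:
  S[U,U] = ((3.75)·(3.75) + (-0.25)·(-0.25) + (-2.25)·(-2.25) + (-1.25)·(-1.25)) / 3 = 20.75/3 = 6.9167
  S[U,V] = ((3.75)·(2.5) + (-0.25)·(1.5) + (-2.25)·(0.5) + (-1.25)·(-4.5)) / 3 = 13.5/3 = 4.5
  S[V,V] = ((2.5)·(2.5) + (1.5)·(1.5) + (0.5)·(0.5) + (-4.5)·(-4.5)) / 3 = 29/3 = 9.6667
  S = [[6.9167, 4.5],
 [4.5, 9.6667]].

Step 3 — invert S. det(S) = 6.9167·9.6667 - (4.5)² = 46.6111.
  S^{-1} = (1/det) · [[d, -b], [-b, a]] = [[0.2074, -0.0965],
 [-0.0965, 0.1484]].

Step 4 — quadratic form (x̄ - mu_0)^T · S^{-1} · (x̄ - mu_0):
  S^{-1} · (x̄ - mu_0) = (-1.3087, 1.1782),
  (x̄ - mu_0)^T · [...] = (-3.75)·(-1.3087) + (5.5)·(1.1782) = 11.3877.

Step 5 — scale by n: T² = 4 · 11.3877 = 45.5507.

T² ≈ 45.5507


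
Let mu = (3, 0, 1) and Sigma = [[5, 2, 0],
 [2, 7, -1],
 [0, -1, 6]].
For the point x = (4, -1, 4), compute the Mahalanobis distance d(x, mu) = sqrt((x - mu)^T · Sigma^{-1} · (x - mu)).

Step 1 — centre the observation: (x - mu) = (1, -1, 3).

Step 2 — invert Sigma (cofactor / det for 3×3, or solve directly):
  Sigma^{-1} = [[0.2265, -0.0663, -0.011],
 [-0.0663, 0.1657, 0.0276],
 [-0.011, 0.0276, 0.1713]].

Step 3 — form the quadratic (x - mu)^T · Sigma^{-1} · (x - mu):
  Sigma^{-1} · (x - mu) = (0.2597, -0.1492, 0.4751).
  (x - mu)^T · [Sigma^{-1} · (x - mu)] = (1)·(0.2597) + (-1)·(-0.1492) + (3)·(0.4751) = 1.8343.

Step 4 — take square root: d = √(1.8343) ≈ 1.3543.

d(x, mu) = √(1.8343) ≈ 1.3543


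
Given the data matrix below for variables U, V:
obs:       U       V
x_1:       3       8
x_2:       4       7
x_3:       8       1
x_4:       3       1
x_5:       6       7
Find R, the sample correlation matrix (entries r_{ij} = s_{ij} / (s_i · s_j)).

Step 1 — column means:
  mean(U) = (3 + 4 + 8 + 3 + 6) / 5 = 24/5 = 4.8
  mean(V) = (8 + 7 + 1 + 1 + 7) / 5 = 24/5 = 4.8

Step 2 — sample variances and covariances s[i,j] = (1/(n-1)) · Σ_k (x_{k,i} - mean_i) · (x_{k,j} - mean_j), with n-1 = 4:
  s[U,U] = ((-1.8)·(-1.8) + (-0.8)·(-0.8) + (3.2)·(3.2) + (-1.8)·(-1.8) + (1.2)·(1.2)) / 4 = 18.8/4 = 4.7
  s[U,V] = ((-1.8)·(3.2) + (-0.8)·(2.2) + (3.2)·(-3.8) + (-1.8)·(-3.8) + (1.2)·(2.2)) / 4 = -10.2/4 = -2.55
  s[V,V] = ((3.2)·(3.2) + (2.2)·(2.2) + (-3.8)·(-3.8) + (-3.8)·(-3.8) + (2.2)·(2.2)) / 4 = 48.8/4 = 12.2
  Sample standard deviations s_i = √(s[i,i]):
  s(U) = √(4.7) = 2.1679
  s(V) = √(12.2) = 3.4928

Step 3 — r_{ij} = s_{ij} / (s_i · s_j):
  r[U,U] = 1 (diagonal).
  r[U,V] = -2.55 / (2.1679 · 3.4928) = -2.55 / 7.5723 = -0.3368
  r[V,V] = 1 (diagonal).

R is symmetric with unit diagonal. Assembling:

R = [[1, -0.3368],
 [-0.3368, 1]]


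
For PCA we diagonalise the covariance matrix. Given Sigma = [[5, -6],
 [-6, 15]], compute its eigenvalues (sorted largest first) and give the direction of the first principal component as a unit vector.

Step 1 — characteristic polynomial of 2×2 Sigma:
  det(Sigma - λI) = λ² - trace · λ + det = 0.
  trace = 5 + 15 = 20, det = 5·15 - (-6)² = 39.
Step 2 — discriminant:
  Δ = trace² - 4·det = 400 - 156 = 244.
Step 3 — eigenvalues:
  λ = (trace ± √Δ)/2 = (20 ± 15.6205)/2,
  λ_1 = 17.8102,  λ_2 = 2.1898.

Step 4 — unit eigenvector for λ_1: solve (Sigma - λ_1 I)v = 0. First row:
  (5 - 17.8102)·v_x + (-6)·v_y = 0, i.e. (-12.8102)·v_x + (-6)·v_y = 0,
  so v ∝ (b, λ_1 - a) = (-6, 12.8102); multiply by -1 so the first entry is positive: u = (6, -12.8102).
  ||u|| = √((6)² + (-12.8102)²) = √(200.1025) ≈ 14.1458,
  v_1 = u/||u|| ≈ (0.4242, -0.9056) (||v_1|| = 1).

λ_1 = 17.8102,  λ_2 = 2.1898;  v_1 ≈ (0.4242, -0.9056)


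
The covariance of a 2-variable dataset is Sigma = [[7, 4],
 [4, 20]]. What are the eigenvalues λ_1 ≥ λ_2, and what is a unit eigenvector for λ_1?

Step 1 — characteristic polynomial of 2×2 Sigma:
  det(Sigma - λI) = λ² - trace · λ + det = 0.
  trace = 7 + 20 = 27, det = 7·20 - (4)² = 124.
Step 2 — discriminant:
  Δ = trace² - 4·det = 729 - 496 = 233.
Step 3 — eigenvalues:
  λ = (trace ± √Δ)/2 = (27 ± 15.2643)/2,
  λ_1 = 21.1322,  λ_2 = 5.8678.

Step 4 — unit eigenvector for λ_1: solve (Sigma - λ_1 I)v = 0. First row:
  (7 - 21.1322)·v_x + (4)·v_y = 0, i.e. (-14.1322)·v_x + (4)·v_y = 0,
  so v ∝ (b, λ_1 - a) = (4, 14.1322) = u.
  ||u|| = √((4)² + (14.1322)²) = √(215.7182) ≈ 14.6873,
  v_1 = u/||u|| ≈ (0.2723, 0.9622) (||v_1|| = 1).

λ_1 = 21.1322,  λ_2 = 5.8678;  v_1 ≈ (0.2723, 0.9622)


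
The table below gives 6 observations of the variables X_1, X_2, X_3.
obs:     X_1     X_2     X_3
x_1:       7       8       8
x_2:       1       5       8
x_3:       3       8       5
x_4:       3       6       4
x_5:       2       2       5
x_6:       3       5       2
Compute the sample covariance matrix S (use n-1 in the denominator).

Step 1 — column means:
  mean(X_1) = (7 + 1 + 3 + 3 + 2 + 3) / 6 = 19/6 = 3.1667
  mean(X_2) = (8 + 5 + 8 + 6 + 2 + 5) / 6 = 34/6 = 5.6667
  mean(X_3) = (8 + 8 + 5 + 4 + 5 + 2) / 6 = 32/6 = 5.3333

Step 2 — sample covariance S[i,j] = (1/(n-1)) · Σ_k (x_{k,i} - mean_i) · (x_{k,j} - mean_j), with n-1 = 5.
  S[X_1,X_1] = ((3.8333)·(3.8333) + (-2.1667)·(-2.1667) + (-0.1667)·(-0.1667) + (-0.1667)·(-0.1667) + (-1.1667)·(-1.1667) + (-0.1667)·(-0.1667)) / 5 = 20.8333/5 = 4.1667
  S[X_1,X_2] = ((3.8333)·(2.3333) + (-2.1667)·(-0.6667) + (-0.1667)·(2.3333) + (-0.1667)·(0.3333) + (-1.1667)·(-3.6667) + (-0.1667)·(-0.6667)) / 5 = 14.3333/5 = 2.8667
  S[X_1,X_3] = ((3.8333)·(2.6667) + (-2.1667)·(2.6667) + (-0.1667)·(-0.3333) + (-0.1667)·(-1.3333) + (-1.1667)·(-0.3333) + (-0.1667)·(-3.3333)) / 5 = 5.6667/5 = 1.1333
  S[X_2,X_2] = ((2.3333)·(2.3333) + (-0.6667)·(-0.6667) + (2.3333)·(2.3333) + (0.3333)·(0.3333) + (-3.6667)·(-3.6667) + (-0.6667)·(-0.6667)) / 5 = 25.3333/5 = 5.0667
  S[X_2,X_3] = ((2.3333)·(2.6667) + (-0.6667)·(2.6667) + (2.3333)·(-0.3333) + (0.3333)·(-1.3333) + (-3.6667)·(-0.3333) + (-0.6667)·(-3.3333)) / 5 = 6.6667/5 = 1.3333
  S[X_3,X_3] = ((2.6667)·(2.6667) + (2.6667)·(2.6667) + (-0.3333)·(-0.3333) + (-1.3333)·(-1.3333) + (-0.3333)·(-0.3333) + (-3.3333)·(-3.3333)) / 5 = 27.3333/5 = 5.4667

S is symmetric (S[j,i] = S[i,j]). Assembling:

S = [[4.1667, 2.8667, 1.1333],
 [2.8667, 5.0667, 1.3333],
 [1.1333, 1.3333, 5.4667]]


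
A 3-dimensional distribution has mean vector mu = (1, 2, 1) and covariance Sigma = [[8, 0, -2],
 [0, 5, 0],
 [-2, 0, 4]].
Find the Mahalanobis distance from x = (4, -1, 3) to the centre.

Step 1 — centre the observation: (x - mu) = (3, -3, 2).

Step 2 — invert Sigma (cofactor / det for 3×3, or solve directly):
  Sigma^{-1} = [[0.1429, 0, 0.0714],
 [0, 0.2, 0],
 [0.0714, 0, 0.2857]].

Step 3 — form the quadratic (x - mu)^T · Sigma^{-1} · (x - mu):
  Sigma^{-1} · (x - mu) = (0.5714, -0.6, 0.7857).
  (x - mu)^T · [Sigma^{-1} · (x - mu)] = (3)·(0.5714) + (-3)·(-0.6) + (2)·(0.7857) = 5.0857.

Step 4 — take square root: d = √(5.0857) ≈ 2.2552.

d(x, mu) = √(5.0857) ≈ 2.2552


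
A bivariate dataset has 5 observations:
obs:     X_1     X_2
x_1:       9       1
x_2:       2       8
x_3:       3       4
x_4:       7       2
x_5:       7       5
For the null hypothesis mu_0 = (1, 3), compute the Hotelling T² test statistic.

Step 1 — sample mean vector:
  mean(X_1) = (9 + 2 + 3 + 7 + 7) / 5 = 28/5 = 5.6
  mean(X_2) = (1 + 8 + 4 + 2 + 5) / 5 = 20/5 = 4
  x̄ = (5.6, 4),  deviation x̄ - mu_0 = (5.6, 4) - (1, 3) = (4.6, 1).

Step 2 — sample covariance matrix, S[i,j] = (1/(n-1)) · Σ_k (x_{k,i} - mean_i) · (x_{k,j} - mean_j), divisor n-1 = 4:
  S[X_1,X_1] = ((3.4)·(3.4) + (-3.6)·(-3.6) + (-2.6)·(-2.6) + (1.4)·(1.4) + (1.4)·(1.4)) / 4 = 35.2/4 = 8.8
  S[X_1,X_2] = ((3.4)·(-3) + (-3.6)·(4) + (-2.6)·(0) + (1.4)·(-2) + (1.4)·(1)) / 4 = -26/4 = -6.5
  S[X_2,X_2] = ((-3)·(-3) + (4)·(4) + (0)·(0) + (-2)·(-2) + (1)·(1)) / 4 = 30/4 = 7.5
  S = [[8.8, -6.5],
 [-6.5, 7.5]].

Step 3 — invert S. det(S) = 8.8·7.5 - (-6.5)² = 23.75.
  S^{-1} = (1/det) · [[d, -b], [-b, a]] = [[0.3158, 0.2737],
 [0.2737, 0.3705]].

Step 4 — quadratic form (x̄ - mu_0)^T · S^{-1} · (x̄ - mu_0):
  S^{-1} · (x̄ - mu_0) = (1.7263, 1.6295),
  (x̄ - mu_0)^T · [...] = (4.6)·(1.7263) + (1)·(1.6295) = 9.5705.

Step 5 — scale by n: T² = 5 · 9.5705 = 47.8526.

T² ≈ 47.8526


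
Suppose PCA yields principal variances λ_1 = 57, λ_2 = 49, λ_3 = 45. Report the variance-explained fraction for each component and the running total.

Step 1 — total variance = trace(Sigma) = Σ λ_i = 57 + 49 + 45 = 151.

Step 2 — fraction explained by component i = λ_i / Σ λ:
  PC1: 57/151 = 0.3775
  PC2: 49/151 = 0.3245
  PC3: 45/151 = 0.298

Step 3 — cumulative fraction after k components = (λ_1 + ... + λ_k) / Σ λ:
  k = 1: 57/151 = 0.3775
  k = 2: (57 + 49)/151 = 106/151 = 0.702
  k = 3: (57 + 49 + 45)/151 = 151/151 = 1

Summary (fraction, with percent):

explained: PC1 0.3775 (37.75%), PC2 0.3245 (32.45%), PC3 0.298 (29.8%);  cumulative: 0.3775, 0.702, 1


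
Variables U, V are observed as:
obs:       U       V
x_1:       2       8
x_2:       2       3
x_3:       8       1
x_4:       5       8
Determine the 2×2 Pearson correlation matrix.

Step 1 — column means:
  mean(U) = (2 + 2 + 8 + 5) / 4 = 17/4 = 4.25
  mean(V) = (8 + 3 + 1 + 8) / 4 = 20/4 = 5

Step 2 — sample variances and covariances s[i,j] = (1/(n-1)) · Σ_k (x_{k,i} - mean_i) · (x_{k,j} - mean_j), with n-1 = 3:
  s[U,U] = ((-2.25)·(-2.25) + (-2.25)·(-2.25) + (3.75)·(3.75) + (0.75)·(0.75)) / 3 = 24.75/3 = 8.25
  s[U,V] = ((-2.25)·(3) + (-2.25)·(-2) + (3.75)·(-4) + (0.75)·(3)) / 3 = -15/3 = -5
  s[V,V] = ((3)·(3) + (-2)·(-2) + (-4)·(-4) + (3)·(3)) / 3 = 38/3 = 12.6667
  Sample standard deviations s_i = √(s[i,i]):
  s(U) = √(8.25) = 2.8723
  s(V) = √(12.6667) = 3.559

Step 3 — r_{ij} = s_{ij} / (s_i · s_j):
  r[U,U] = 1 (diagonal).
  r[U,V] = -5 / (2.8723 · 3.559) = -5 / 10.2225 = -0.4891
  r[V,V] = 1 (diagonal).

R is symmetric with unit diagonal. Assembling:

R = [[1, -0.4891],
 [-0.4891, 1]]


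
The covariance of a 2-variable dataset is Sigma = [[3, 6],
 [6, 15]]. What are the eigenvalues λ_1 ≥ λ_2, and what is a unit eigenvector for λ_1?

Step 1 — characteristic polynomial of 2×2 Sigma:
  det(Sigma - λI) = λ² - trace · λ + det = 0.
  trace = 3 + 15 = 18, det = 3·15 - (6)² = 9.
Step 2 — discriminant:
  Δ = trace² - 4·det = 324 - 36 = 288.
Step 3 — eigenvalues:
  λ = (trace ± √Δ)/2 = (18 ± 16.9706)/2,
  λ_1 = 17.4853,  λ_2 = 0.5147.

Step 4 — unit eigenvector for λ_1: solve (Sigma - λ_1 I)v = 0. First row:
  (3 - 17.4853)·v_x + (6)·v_y = 0, i.e. (-14.4853)·v_x + (6)·v_y = 0,
  so v ∝ (b, λ_1 - a) = (6, 14.4853) = u.
  ||u|| = √((6)² + (14.4853)²) = √(245.8234) ≈ 15.6788,
  v_1 = u/||u|| ≈ (0.3827, 0.9239) (||v_1|| = 1).

λ_1 = 17.4853,  λ_2 = 0.5147;  v_1 ≈ (0.3827, 0.9239)


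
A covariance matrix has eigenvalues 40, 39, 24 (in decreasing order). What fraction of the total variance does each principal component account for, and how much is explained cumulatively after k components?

Step 1 — total variance = trace(Sigma) = Σ λ_i = 40 + 39 + 24 = 103.

Step 2 — fraction explained by component i = λ_i / Σ λ:
  PC1: 40/103 = 0.3883
  PC2: 39/103 = 0.3786
  PC3: 24/103 = 0.233

Step 3 — cumulative fraction after k components = (λ_1 + ... + λ_k) / Σ λ:
  k = 1: 40/103 = 0.3883
  k = 2: (40 + 39)/103 = 79/103 = 0.767
  k = 3: (40 + 39 + 24)/103 = 103/103 = 1

Summary (fraction, with percent):

explained: PC1 0.3883 (38.83%), PC2 0.3786 (37.86%), PC3 0.233 (23.3%);  cumulative: 0.3883, 0.767, 1


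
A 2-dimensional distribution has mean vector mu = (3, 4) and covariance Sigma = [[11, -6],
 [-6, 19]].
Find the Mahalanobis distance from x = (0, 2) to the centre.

Step 1 — centre the observation: (x - mu) = (-3, -2).

Step 2 — invert Sigma. det(Sigma) = 11·19 - (-6)² = 173.
  Sigma^{-1} = (1/det) · [[d, -b], [-b, a]] = [[0.1098, 0.0347],
 [0.0347, 0.0636]].

Step 3 — form the quadratic (x - mu)^T · Sigma^{-1} · (x - mu):
  Sigma^{-1} · (x - mu) = (-0.3988, -0.2312).
  (x - mu)^T · [Sigma^{-1} · (x - mu)] = (-3)·(-0.3988) + (-2)·(-0.2312) = 1.659.

Step 4 — take square root: d = √(1.659) ≈ 1.288.

d(x, mu) = √(1.659) ≈ 1.288


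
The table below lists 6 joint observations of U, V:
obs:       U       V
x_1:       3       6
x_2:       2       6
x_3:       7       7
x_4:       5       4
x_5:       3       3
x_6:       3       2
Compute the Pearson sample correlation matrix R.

Step 1 — column means:
  mean(U) = (3 + 2 + 7 + 5 + 3 + 3) / 6 = 23/6 = 3.8333
  mean(V) = (6 + 6 + 7 + 4 + 3 + 2) / 6 = 28/6 = 4.6667

Step 2 — sample variances and covariances s[i,j] = (1/(n-1)) · Σ_k (x_{k,i} - mean_i) · (x_{k,j} - mean_j), with n-1 = 5:
  s[U,U] = ((-0.8333)·(-0.8333) + (-1.8333)·(-1.8333) + (3.1667)·(3.1667) + (1.1667)·(1.1667) + (-0.8333)·(-0.8333) + (-0.8333)·(-0.8333)) / 5 = 16.8333/5 = 3.3667
  s[U,V] = ((-0.8333)·(1.3333) + (-1.8333)·(1.3333) + (3.1667)·(2.3333) + (1.1667)·(-0.6667) + (-0.8333)·(-1.6667) + (-0.8333)·(-2.6667)) / 5 = 6.6667/5 = 1.3333
  s[V,V] = ((1.3333)·(1.3333) + (1.3333)·(1.3333) + (2.3333)·(2.3333) + (-0.6667)·(-0.6667) + (-1.6667)·(-1.6667) + (-2.6667)·(-2.6667)) / 5 = 19.3333/5 = 3.8667
  Sample standard deviations s_i = √(s[i,i]):
  s(U) = √(3.3667) = 1.8348
  s(V) = √(3.8667) = 1.9664

Step 3 — r_{ij} = s_{ij} / (s_i · s_j):
  r[U,U] = 1 (diagonal).
  r[U,V] = 1.3333 / (1.8348 · 1.9664) = 1.3333 / 3.608 = 0.3695
  r[V,V] = 1 (diagonal).

R is symmetric with unit diagonal. Assembling:

R = [[1, 0.3695],
 [0.3695, 1]]


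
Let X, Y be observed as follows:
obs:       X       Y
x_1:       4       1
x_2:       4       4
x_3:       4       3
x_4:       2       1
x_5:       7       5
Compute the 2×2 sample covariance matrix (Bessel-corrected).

Step 1 — column means:
  mean(X) = (4 + 4 + 4 + 2 + 7) / 5 = 21/5 = 4.2
  mean(Y) = (1 + 4 + 3 + 1 + 5) / 5 = 14/5 = 2.8

Step 2 — sample covariance S[i,j] = (1/(n-1)) · Σ_k (x_{k,i} - mean_i) · (x_{k,j} - mean_j), with n-1 = 4.
  S[X,X] = ((-0.2)·(-0.2) + (-0.2)·(-0.2) + (-0.2)·(-0.2) + (-2.2)·(-2.2) + (2.8)·(2.8)) / 4 = 12.8/4 = 3.2
  S[X,Y] = ((-0.2)·(-1.8) + (-0.2)·(1.2) + (-0.2)·(0.2) + (-2.2)·(-1.8) + (2.8)·(2.2)) / 4 = 10.2/4 = 2.55
  S[Y,Y] = ((-1.8)·(-1.8) + (1.2)·(1.2) + (0.2)·(0.2) + (-1.8)·(-1.8) + (2.2)·(2.2)) / 4 = 12.8/4 = 3.2

S is symmetric (S[j,i] = S[i,j]). Assembling:

S = [[3.2, 2.55],
 [2.55, 3.2]]


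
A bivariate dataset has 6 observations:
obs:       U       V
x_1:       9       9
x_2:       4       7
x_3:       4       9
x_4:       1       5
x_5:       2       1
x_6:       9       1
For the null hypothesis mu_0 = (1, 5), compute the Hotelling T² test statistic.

Step 1 — sample mean vector:
  mean(U) = (9 + 4 + 4 + 1 + 2 + 9) / 6 = 29/6 = 4.8333
  mean(V) = (9 + 7 + 9 + 5 + 1 + 1) / 6 = 32/6 = 5.3333
  x̄ = (4.8333, 5.3333),  deviation x̄ - mu_0 = (4.8333, 5.3333) - (1, 5) = (3.8333, 0.3333).

Step 2 — sample covariance matrix, S[i,j] = (1/(n-1)) · Σ_k (x_{k,i} - mean_i) · (x_{k,j} - mean_j), divisor n-1 = 5:
  S[U,U] = ((4.1667)·(4.1667) + (-0.8333)·(-0.8333) + (-0.8333)·(-0.8333) + (-3.8333)·(-3.8333) + (-2.8333)·(-2.8333) + (4.1667)·(4.1667)) / 5 = 58.8333/5 = 11.7667
  S[U,V] = ((4.1667)·(3.6667) + (-0.8333)·(1.6667) + (-0.8333)·(3.6667) + (-3.8333)·(-0.3333) + (-2.8333)·(-4.3333) + (4.1667)·(-4.3333)) / 5 = 6.3333/5 = 1.2667
  S[V,V] = ((3.6667)·(3.6667) + (1.6667)·(1.6667) + (3.6667)·(3.6667) + (-0.3333)·(-0.3333) + (-4.3333)·(-4.3333) + (-4.3333)·(-4.3333)) / 5 = 67.3333/5 = 13.4667
  S = [[11.7667, 1.2667],
 [1.2667, 13.4667]].

Step 3 — invert S. det(S) = 11.7667·13.4667 - (1.2667)² = 156.8533.
  S^{-1} = (1/det) · [[d, -b], [-b, a]] = [[0.0859, -0.0081],
 [-0.0081, 0.075]].

Step 4 — quadratic form (x̄ - mu_0)^T · S^{-1} · (x̄ - mu_0):
  S^{-1} · (x̄ - mu_0) = (0.3264, -0.006),
  (x̄ - mu_0)^T · [...] = (3.8333)·(0.3264) + (0.3333)·(-0.006) = 1.2493.

Step 5 — scale by n: T² = 6 · 1.2493 = 7.4957.

T² ≈ 7.4957


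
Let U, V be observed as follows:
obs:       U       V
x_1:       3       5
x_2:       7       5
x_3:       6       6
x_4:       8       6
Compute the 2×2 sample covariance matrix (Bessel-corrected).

Step 1 — column means:
  mean(U) = (3 + 7 + 6 + 8) / 4 = 24/4 = 6
  mean(V) = (5 + 5 + 6 + 6) / 4 = 22/4 = 5.5

Step 2 — sample covariance S[i,j] = (1/(n-1)) · Σ_k (x_{k,i} - mean_i) · (x_{k,j} - mean_j), with n-1 = 3.
  S[U,U] = ((-3)·(-3) + (1)·(1) + (0)·(0) + (2)·(2)) / 3 = 14/3 = 4.6667
  S[U,V] = ((-3)·(-0.5) + (1)·(-0.5) + (0)·(0.5) + (2)·(0.5)) / 3 = 2/3 = 0.6667
  S[V,V] = ((-0.5)·(-0.5) + (-0.5)·(-0.5) + (0.5)·(0.5) + (0.5)·(0.5)) / 3 = 1/3 = 0.3333

S is symmetric (S[j,i] = S[i,j]). Assembling:

S = [[4.6667, 0.6667],
 [0.6667, 0.3333]]


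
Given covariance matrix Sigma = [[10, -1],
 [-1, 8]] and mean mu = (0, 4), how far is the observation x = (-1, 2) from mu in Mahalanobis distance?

Step 1 — centre the observation: (x - mu) = (-1, -2).

Step 2 — invert Sigma. det(Sigma) = 10·8 - (-1)² = 79.
  Sigma^{-1} = (1/det) · [[d, -b], [-b, a]] = [[0.1013, 0.0127],
 [0.0127, 0.1266]].

Step 3 — form the quadratic (x - mu)^T · Sigma^{-1} · (x - mu):
  Sigma^{-1} · (x - mu) = (-0.1266, -0.2658).
  (x - mu)^T · [Sigma^{-1} · (x - mu)] = (-1)·(-0.1266) + (-2)·(-0.2658) = 0.6582.

Step 4 — take square root: d = √(0.6582) ≈ 0.8113.

d(x, mu) = √(0.6582) ≈ 0.8113


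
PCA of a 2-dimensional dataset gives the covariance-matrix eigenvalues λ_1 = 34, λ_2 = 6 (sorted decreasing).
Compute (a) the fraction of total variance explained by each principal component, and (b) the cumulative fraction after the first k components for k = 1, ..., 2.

Step 1 — total variance = trace(Sigma) = Σ λ_i = 34 + 6 = 40.

Step 2 — fraction explained by component i = λ_i / Σ λ:
  PC1: 34/40 = 0.85
  PC2: 6/40 = 0.15

Step 3 — cumulative fraction after k components = (λ_1 + ... + λ_k) / Σ λ:
  k = 1: 34/40 = 0.85
  k = 2: (34 + 6)/40 = 40/40 = 1

Summary (fraction, with percent):

explained: PC1 0.85 (85%), PC2 0.15 (15%);  cumulative: 0.85, 1


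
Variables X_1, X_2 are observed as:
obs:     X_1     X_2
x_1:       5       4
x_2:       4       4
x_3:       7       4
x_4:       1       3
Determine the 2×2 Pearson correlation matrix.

Step 1 — column means:
  mean(X_1) = (5 + 4 + 7 + 1) / 4 = 17/4 = 4.25
  mean(X_2) = (4 + 4 + 4 + 3) / 4 = 15/4 = 3.75

Step 2 — sample variances and covariances s[i,j] = (1/(n-1)) · Σ_k (x_{k,i} - mean_i) · (x_{k,j} - mean_j), with n-1 = 3:
  s[X_1,X_1] = ((0.75)·(0.75) + (-0.25)·(-0.25) + (2.75)·(2.75) + (-3.25)·(-3.25)) / 3 = 18.75/3 = 6.25
  s[X_1,X_2] = ((0.75)·(0.25) + (-0.25)·(0.25) + (2.75)·(0.25) + (-3.25)·(-0.75)) / 3 = 3.25/3 = 1.0833
  s[X_2,X_2] = ((0.25)·(0.25) + (0.25)·(0.25) + (0.25)·(0.25) + (-0.75)·(-0.75)) / 3 = 0.75/3 = 0.25
  Sample standard deviations s_i = √(s[i,i]):
  s(X_1) = √(6.25) = 2.5
  s(X_2) = √(0.25) = 0.5

Step 3 — r_{ij} = s_{ij} / (s_i · s_j):
  r[X_1,X_1] = 1 (diagonal).
  r[X_1,X_2] = 1.0833 / (2.5 · 0.5) = 1.0833 / 1.25 = 0.8667
  r[X_2,X_2] = 1 (diagonal).

R is symmetric with unit diagonal. Assembling:

R = [[1, 0.8667],
 [0.8667, 1]]


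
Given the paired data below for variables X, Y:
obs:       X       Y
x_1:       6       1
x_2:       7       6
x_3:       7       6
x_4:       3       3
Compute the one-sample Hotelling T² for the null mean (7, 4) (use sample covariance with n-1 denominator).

Step 1 — sample mean vector:
  mean(X) = (6 + 7 + 7 + 3) / 4 = 23/4 = 5.75
  mean(Y) = (1 + 6 + 6 + 3) / 4 = 16/4 = 4
  x̄ = (5.75, 4),  deviation x̄ - mu_0 = (5.75, 4) - (7, 4) = (-1.25, 0).

Step 2 — sample covariance matrix, S[i,j] = (1/(n-1)) · Σ_k (x_{k,i} - mean_i) · (x_{k,j} - mean_j), divisor n-1 = 3:
  S[X,X] = ((0.25)·(0.25) + (1.25)·(1.25) + (1.25)·(1.25) + (-2.75)·(-2.75)) / 3 = 10.75/3 = 3.5833
  S[X,Y] = ((0.25)·(-3) + (1.25)·(2) + (1.25)·(2) + (-2.75)·(-1)) / 3 = 7/3 = 2.3333
  S[Y,Y] = ((-3)·(-3) + (2)·(2) + (2)·(2) + (-1)·(-1)) / 3 = 18/3 = 6
  S = [[3.5833, 2.3333],
 [2.3333, 6]].

Step 3 — invert S. det(S) = 3.5833·6 - (2.3333)² = 16.0556.
  S^{-1} = (1/det) · [[d, -b], [-b, a]] = [[0.3737, -0.1453],
 [-0.1453, 0.2232]].

Step 4 — quadratic form (x̄ - mu_0)^T · S^{-1} · (x̄ - mu_0):
  S^{-1} · (x̄ - mu_0) = (-0.4671, 0.1817),
  (x̄ - mu_0)^T · [...] = (-1.25)·(-0.4671) + (0)·(0.1817) = 0.5839.

Step 5 — scale by n: T² = 4 · 0.5839 = 2.3356.

T² ≈ 2.3356


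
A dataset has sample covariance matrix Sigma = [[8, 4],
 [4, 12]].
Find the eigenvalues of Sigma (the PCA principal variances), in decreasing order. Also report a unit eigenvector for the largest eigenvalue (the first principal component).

Step 1 — characteristic polynomial of 2×2 Sigma:
  det(Sigma - λI) = λ² - trace · λ + det = 0.
  trace = 8 + 12 = 20, det = 8·12 - (4)² = 80.
Step 2 — discriminant:
  Δ = trace² - 4·det = 400 - 320 = 80.
Step 3 — eigenvalues:
  λ = (trace ± √Δ)/2 = (20 ± 8.9443)/2,
  λ_1 = 14.4721,  λ_2 = 5.5279.

Step 4 — unit eigenvector for λ_1: solve (Sigma - λ_1 I)v = 0. First row:
  (8 - 14.4721)·v_x + (4)·v_y = 0, i.e. (-6.4721)·v_x + (4)·v_y = 0,
  so v ∝ (b, λ_1 - a) = (4, 6.4721) = u.
  ||u|| = √((4)² + (6.4721)²) = √(57.8885) ≈ 7.6085,
  v_1 = u/||u|| ≈ (0.5257, 0.8507) (||v_1|| = 1).

λ_1 = 14.4721,  λ_2 = 5.5279;  v_1 ≈ (0.5257, 0.8507)


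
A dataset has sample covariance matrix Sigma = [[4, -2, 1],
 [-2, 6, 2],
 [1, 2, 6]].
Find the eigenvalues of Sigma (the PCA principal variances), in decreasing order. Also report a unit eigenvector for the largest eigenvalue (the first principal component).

Step 1 — characteristic polynomial p(λ) = det(λI - Sigma) = λ³ - tr·λ² + c_1·λ - det, where tr = trace, c_1 = sum of the principal 2×2 minors, det = det(Sigma):
  tr = 4 + 6 + 6 = 16,
  c_1 = (4·6 - (-2)²) + (4·6 - (1)²) + (6·6 - (2)²) = 20 + 23 + 32 = 75,
  det = 4·(6·6 - (2)²) - (-2)·((-2)·6 - (2)·(1)) + (1)·((-2)·(2) - 6·(1)) = 4·(32) - (-2)·(-14) + (1)·(-10) = 90.
  So p(λ) = λ³ - 16λ² + 75λ - 90.
Step 2 — look for an integer root (rational root theorem: any rational root is an integer divisor of 90). Testing λ = 6:
  p(6) = 216 - 576 + 450 - 90 = 0  ✓
  Dividing out (λ - 6): p(λ) = (λ - 6)(λ² - 10λ + 15).
Step 3 — remaining eigenvalues from the quadratic λ² - 10λ + 15 = 0:
  Δ = 10² - 4·15 = 100 - 60 = 40,  λ = (10 ± √40)/2 = (10 ± 6.3246)/2 ≈ 8.1623 or 1.8377.
  Sorted: λ_1 = 8.1623,  λ_2 = 6,  λ_3 = 1.8377  (check: sum = 16 = tr ✓).

Step 4 — unit eigenvector for λ_1 ≈ 8.1623: v spans the null space of (Sigma - λ_1 I), whose rows are
  r_1 = (-4.1623, -2, 1),  r_2 = (-2, -2.1623, 2),  r_3 = (1, 2, -2.1623).
  v is orthogonal to every row, so take v ∝ r_1 × r_2 = ((-2)·(2) - (1)·(-2.1623), (1)·(-2) - (-4.1623)·(2), (-4.1623)·(-2.1623) - (-2)·(-2)) ≈ (-1.8377, 6.3246, 5).
  Rescale (multiply by -1 so the first nonzero entry is positive): u = (1.8377, -6.3246, -5).
  ||u|| = √((1.8377)² + (-6.3246)² + (-5)²) = √(68.3772) ≈ 8.2691,  v_1 = u/||u|| ≈ (0.2222, -0.7648, -0.6047) (||v_1|| = 1).

λ_1 = 8.1623,  λ_2 = 6,  λ_3 = 1.8377;  v_1 ≈ (0.2222, -0.7648, -0.6047)


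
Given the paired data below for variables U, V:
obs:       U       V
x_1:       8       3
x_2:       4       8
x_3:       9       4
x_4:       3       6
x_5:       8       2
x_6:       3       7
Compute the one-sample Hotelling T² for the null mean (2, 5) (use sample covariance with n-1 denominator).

Step 1 — sample mean vector:
  mean(U) = (8 + 4 + 9 + 3 + 8 + 3) / 6 = 35/6 = 5.8333
  mean(V) = (3 + 8 + 4 + 6 + 2 + 7) / 6 = 30/6 = 5
  x̄ = (5.8333, 5),  deviation x̄ - mu_0 = (5.8333, 5) - (2, 5) = (3.8333, 0).

Step 2 — sample covariance matrix, S[i,j] = (1/(n-1)) · Σ_k (x_{k,i} - mean_i) · (x_{k,j} - mean_j), divisor n-1 = 5:
  S[U,U] = ((2.1667)·(2.1667) + (-1.8333)·(-1.8333) + (3.1667)·(3.1667) + (-2.8333)·(-2.8333) + (2.1667)·(2.1667) + (-2.8333)·(-2.8333)) / 5 = 38.8333/5 = 7.7667
  S[U,V] = ((2.1667)·(-2) + (-1.8333)·(3) + (3.1667)·(-1) + (-2.8333)·(1) + (2.1667)·(-3) + (-2.8333)·(2)) / 5 = -28/5 = -5.6
  S[V,V] = ((-2)·(-2) + (3)·(3) + (-1)·(-1) + (1)·(1) + (-3)·(-3) + (2)·(2)) / 5 = 28/5 = 5.6
  S = [[7.7667, -5.6],
 [-5.6, 5.6]].

Step 3 — invert S. det(S) = 7.7667·5.6 - (-5.6)² = 12.1333.
  S^{-1} = (1/det) · [[d, -b], [-b, a]] = [[0.4615, 0.4615],
 [0.4615, 0.6401]].

Step 4 — quadratic form (x̄ - mu_0)^T · S^{-1} · (x̄ - mu_0):
  S^{-1} · (x̄ - mu_0) = (1.7692, 1.7692),
  (x̄ - mu_0)^T · [...] = (3.8333)·(1.7692) + (0)·(1.7692) = 6.7821.

Step 5 — scale by n: T² = 6 · 6.7821 = 40.6923.

T² ≈ 40.6923


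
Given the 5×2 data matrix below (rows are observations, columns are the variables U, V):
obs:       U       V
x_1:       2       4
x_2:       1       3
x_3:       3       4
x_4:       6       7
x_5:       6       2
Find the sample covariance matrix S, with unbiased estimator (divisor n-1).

Step 1 — column means:
  mean(U) = (2 + 1 + 3 + 6 + 6) / 5 = 18/5 = 3.6
  mean(V) = (4 + 3 + 4 + 7 + 2) / 5 = 20/5 = 4

Step 2 — sample covariance S[i,j] = (1/(n-1)) · Σ_k (x_{k,i} - mean_i) · (x_{k,j} - mean_j), with n-1 = 4.
  S[U,U] = ((-1.6)·(-1.6) + (-2.6)·(-2.6) + (-0.6)·(-0.6) + (2.4)·(2.4) + (2.4)·(2.4)) / 4 = 21.2/4 = 5.3
  S[U,V] = ((-1.6)·(0) + (-2.6)·(-1) + (-0.6)·(0) + (2.4)·(3) + (2.4)·(-2)) / 4 = 5/4 = 1.25
  S[V,V] = ((0)·(0) + (-1)·(-1) + (0)·(0) + (3)·(3) + (-2)·(-2)) / 4 = 14/4 = 3.5

S is symmetric (S[j,i] = S[i,j]). Assembling:

S = [[5.3, 1.25],
 [1.25, 3.5]]


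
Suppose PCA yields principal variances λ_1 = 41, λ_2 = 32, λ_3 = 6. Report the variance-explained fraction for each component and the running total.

Step 1 — total variance = trace(Sigma) = Σ λ_i = 41 + 32 + 6 = 79.

Step 2 — fraction explained by component i = λ_i / Σ λ:
  PC1: 41/79 = 0.519
  PC2: 32/79 = 0.4051
  PC3: 6/79 = 0.0759

Step 3 — cumulative fraction after k components = (λ_1 + ... + λ_k) / Σ λ:
  k = 1: 41/79 = 0.519
  k = 2: (41 + 32)/79 = 73/79 = 0.9241
  k = 3: (41 + 32 + 6)/79 = 79/79 = 1

Summary (fraction, with percent):

explained: PC1 0.519 (51.9%), PC2 0.4051 (40.51%), PC3 0.0759 (7.59%);  cumulative: 0.519, 0.9241, 1


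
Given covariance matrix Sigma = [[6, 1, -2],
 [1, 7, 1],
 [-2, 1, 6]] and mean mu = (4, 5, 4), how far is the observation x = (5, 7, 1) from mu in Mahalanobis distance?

Step 1 — centre the observation: (x - mu) = (1, 2, -3).

Step 2 — invert Sigma (cofactor / det for 3×3, or solve directly):
  Sigma^{-1} = [[0.1971, -0.0385, 0.0721],
 [-0.0385, 0.1538, -0.0385],
 [0.0721, -0.0385, 0.1971]].

Step 3 — form the quadratic (x - mu)^T · Sigma^{-1} · (x - mu):
  Sigma^{-1} · (x - mu) = (-0.0962, 0.3846, -0.5962).
  (x - mu)^T · [Sigma^{-1} · (x - mu)] = (1)·(-0.0962) + (2)·(0.3846) + (-3)·(-0.5962) = 2.4615.

Step 4 — take square root: d = √(2.4615) ≈ 1.5689.

d(x, mu) = √(2.4615) ≈ 1.5689


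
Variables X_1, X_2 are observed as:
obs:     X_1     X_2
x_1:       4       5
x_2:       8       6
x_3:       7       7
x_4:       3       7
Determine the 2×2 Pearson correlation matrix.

Step 1 — column means:
  mean(X_1) = (4 + 8 + 7 + 3) / 4 = 22/4 = 5.5
  mean(X_2) = (5 + 6 + 7 + 7) / 4 = 25/4 = 6.25

Step 2 — sample variances and covariances s[i,j] = (1/(n-1)) · Σ_k (x_{k,i} - mean_i) · (x_{k,j} - mean_j), with n-1 = 3:
  s[X_1,X_1] = ((-1.5)·(-1.5) + (2.5)·(2.5) + (1.5)·(1.5) + (-2.5)·(-2.5)) / 3 = 17/3 = 5.6667
  s[X_1,X_2] = ((-1.5)·(-1.25) + (2.5)·(-0.25) + (1.5)·(0.75) + (-2.5)·(0.75)) / 3 = 0.5/3 = 0.1667
  s[X_2,X_2] = ((-1.25)·(-1.25) + (-0.25)·(-0.25) + (0.75)·(0.75) + (0.75)·(0.75)) / 3 = 2.75/3 = 0.9167
  Sample standard deviations s_i = √(s[i,i]):
  s(X_1) = √(5.6667) = 2.3805
  s(X_2) = √(0.9167) = 0.9574

Step 3 — r_{ij} = s_{ij} / (s_i · s_j):
  r[X_1,X_1] = 1 (diagonal).
  r[X_1,X_2] = 0.1667 / (2.3805 · 0.9574) = 0.1667 / 2.2791 = 0.0731
  r[X_2,X_2] = 1 (diagonal).

R is symmetric with unit diagonal. Assembling:

R = [[1, 0.0731],
 [0.0731, 1]]


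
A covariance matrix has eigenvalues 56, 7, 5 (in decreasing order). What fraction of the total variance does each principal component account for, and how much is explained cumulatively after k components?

Step 1 — total variance = trace(Sigma) = Σ λ_i = 56 + 7 + 5 = 68.

Step 2 — fraction explained by component i = λ_i / Σ λ:
  PC1: 56/68 = 0.8235
  PC2: 7/68 = 0.1029
  PC3: 5/68 = 0.0735

Step 3 — cumulative fraction after k components = (λ_1 + ... + λ_k) / Σ λ:
  k = 1: 56/68 = 0.8235
  k = 2: (56 + 7)/68 = 63/68 = 0.9265
  k = 3: (56 + 7 + 5)/68 = 68/68 = 1

Summary (fraction, with percent):

explained: PC1 0.8235 (82.35%), PC2 0.1029 (10.29%), PC3 0.0735 (7.35%);  cumulative: 0.8235, 0.9265, 1


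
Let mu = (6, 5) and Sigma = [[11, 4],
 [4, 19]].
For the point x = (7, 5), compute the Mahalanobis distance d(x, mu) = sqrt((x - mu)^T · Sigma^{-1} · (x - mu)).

Step 1 — centre the observation: (x - mu) = (1, 0).

Step 2 — invert Sigma. det(Sigma) = 11·19 - (4)² = 193.
  Sigma^{-1} = (1/det) · [[d, -b], [-b, a]] = [[0.0984, -0.0207],
 [-0.0207, 0.057]].

Step 3 — form the quadratic (x - mu)^T · Sigma^{-1} · (x - mu):
  Sigma^{-1} · (x - mu) = (0.0984, -0.0207).
  (x - mu)^T · [Sigma^{-1} · (x - mu)] = (1)·(0.0984) + (0)·(-0.0207) = 0.0984.

Step 4 — take square root: d = √(0.0984) ≈ 0.3138.

d(x, mu) = √(0.0984) ≈ 0.3138


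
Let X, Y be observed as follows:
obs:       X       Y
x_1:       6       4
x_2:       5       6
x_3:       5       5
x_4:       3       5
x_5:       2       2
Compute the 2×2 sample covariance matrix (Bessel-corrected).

Step 1 — column means:
  mean(X) = (6 + 5 + 5 + 3 + 2) / 5 = 21/5 = 4.2
  mean(Y) = (4 + 6 + 5 + 5 + 2) / 5 = 22/5 = 4.4

Step 2 — sample covariance S[i,j] = (1/(n-1)) · Σ_k (x_{k,i} - mean_i) · (x_{k,j} - mean_j), with n-1 = 4.
  S[X,X] = ((1.8)·(1.8) + (0.8)·(0.8) + (0.8)·(0.8) + (-1.2)·(-1.2) + (-2.2)·(-2.2)) / 4 = 10.8/4 = 2.7
  S[X,Y] = ((1.8)·(-0.4) + (0.8)·(1.6) + (0.8)·(0.6) + (-1.2)·(0.6) + (-2.2)·(-2.4)) / 4 = 5.6/4 = 1.4
  S[Y,Y] = ((-0.4)·(-0.4) + (1.6)·(1.6) + (0.6)·(0.6) + (0.6)·(0.6) + (-2.4)·(-2.4)) / 4 = 9.2/4 = 2.3

S is symmetric (S[j,i] = S[i,j]). Assembling:

S = [[2.7, 1.4],
 [1.4, 2.3]]


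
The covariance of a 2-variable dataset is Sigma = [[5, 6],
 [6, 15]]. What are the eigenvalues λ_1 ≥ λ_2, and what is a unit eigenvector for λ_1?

Step 1 — characteristic polynomial of 2×2 Sigma:
  det(Sigma - λI) = λ² - trace · λ + det = 0.
  trace = 5 + 15 = 20, det = 5·15 - (6)² = 39.
Step 2 — discriminant:
  Δ = trace² - 4·det = 400 - 156 = 244.
Step 3 — eigenvalues:
  λ = (trace ± √Δ)/2 = (20 ± 15.6205)/2,
  λ_1 = 17.8102,  λ_2 = 2.1898.

Step 4 — unit eigenvector for λ_1: solve (Sigma - λ_1 I)v = 0. First row:
  (5 - 17.8102)·v_x + (6)·v_y = 0, i.e. (-12.8102)·v_x + (6)·v_y = 0,
  so v ∝ (b, λ_1 - a) = (6, 12.8102) = u.
  ||u|| = √((6)² + (12.8102)²) = √(200.1025) ≈ 14.1458,
  v_1 = u/||u|| ≈ (0.4242, 0.9056) (||v_1|| = 1).

λ_1 = 17.8102,  λ_2 = 2.1898;  v_1 ≈ (0.4242, 0.9056)


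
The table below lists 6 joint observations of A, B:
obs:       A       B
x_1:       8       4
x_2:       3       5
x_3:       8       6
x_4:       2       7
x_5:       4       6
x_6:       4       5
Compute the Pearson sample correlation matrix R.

Step 1 — column means:
  mean(A) = (8 + 3 + 8 + 2 + 4 + 4) / 6 = 29/6 = 4.8333
  mean(B) = (4 + 5 + 6 + 7 + 6 + 5) / 6 = 33/6 = 5.5

Step 2 — sample variances and covariances s[i,j] = (1/(n-1)) · Σ_k (x_{k,i} - mean_i) · (x_{k,j} - mean_j), with n-1 = 5:
  s[A,A] = ((3.1667)·(3.1667) + (-1.8333)·(-1.8333) + (3.1667)·(3.1667) + (-2.8333)·(-2.8333) + (-0.8333)·(-0.8333) + (-0.8333)·(-0.8333)) / 5 = 32.8333/5 = 6.5667
  s[A,B] = ((3.1667)·(-1.5) + (-1.8333)·(-0.5) + (3.1667)·(0.5) + (-2.8333)·(1.5) + (-0.8333)·(0.5) + (-0.8333)·(-0.5)) / 5 = -6.5/5 = -1.3
  s[B,B] = ((-1.5)·(-1.5) + (-0.5)·(-0.5) + (0.5)·(0.5) + (1.5)·(1.5) + (0.5)·(0.5) + (-0.5)·(-0.5)) / 5 = 5.5/5 = 1.1
  Sample standard deviations s_i = √(s[i,i]):
  s(A) = √(6.5667) = 2.5626
  s(B) = √(1.1) = 1.0488

Step 3 — r_{ij} = s_{ij} / (s_i · s_j):
  r[A,A] = 1 (diagonal).
  r[A,B] = -1.3 / (2.5626 · 1.0488) = -1.3 / 2.6876 = -0.4837
  r[B,B] = 1 (diagonal).

R is symmetric with unit diagonal. Assembling:

R = [[1, -0.4837],
 [-0.4837, 1]]


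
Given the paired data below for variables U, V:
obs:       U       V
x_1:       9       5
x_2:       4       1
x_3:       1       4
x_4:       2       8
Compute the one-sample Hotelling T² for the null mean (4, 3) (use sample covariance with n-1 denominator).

Step 1 — sample mean vector:
  mean(U) = (9 + 4 + 1 + 2) / 4 = 16/4 = 4
  mean(V) = (5 + 1 + 4 + 8) / 4 = 18/4 = 4.5
  x̄ = (4, 4.5),  deviation x̄ - mu_0 = (4, 4.5) - (4, 3) = (0, 1.5).

Step 2 — sample covariance matrix, S[i,j] = (1/(n-1)) · Σ_k (x_{k,i} - mean_i) · (x_{k,j} - mean_j), divisor n-1 = 3:
  S[U,U] = ((5)·(5) + (0)·(0) + (-3)·(-3) + (-2)·(-2)) / 3 = 38/3 = 12.6667
  S[U,V] = ((5)·(0.5) + (0)·(-3.5) + (-3)·(-0.5) + (-2)·(3.5)) / 3 = -3/3 = -1
  S[V,V] = ((0.5)·(0.5) + (-3.5)·(-3.5) + (-0.5)·(-0.5) + (3.5)·(3.5)) / 3 = 25/3 = 8.3333
  S = [[12.6667, -1],
 [-1, 8.3333]].

Step 3 — invert S. det(S) = 12.6667·8.3333 - (-1)² = 104.5556.
  S^{-1} = (1/det) · [[d, -b], [-b, a]] = [[0.0797, 0.0096],
 [0.0096, 0.1211]].

Step 4 — quadratic form (x̄ - mu_0)^T · S^{-1} · (x̄ - mu_0):
  S^{-1} · (x̄ - mu_0) = (0.0143, 0.1817),
  (x̄ - mu_0)^T · [...] = (0)·(0.0143) + (1.5)·(0.1817) = 0.2726.

Step 5 — scale by n: T² = 4 · 0.2726 = 1.0903.

T² ≈ 1.0903


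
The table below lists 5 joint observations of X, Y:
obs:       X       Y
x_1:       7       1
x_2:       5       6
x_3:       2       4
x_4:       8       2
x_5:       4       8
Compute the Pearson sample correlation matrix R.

Step 1 — column means:
  mean(X) = (7 + 5 + 2 + 8 + 4) / 5 = 26/5 = 5.2
  mean(Y) = (1 + 6 + 4 + 2 + 8) / 5 = 21/5 = 4.2

Step 2 — sample variances and covariances s[i,j] = (1/(n-1)) · Σ_k (x_{k,i} - mean_i) · (x_{k,j} - mean_j), with n-1 = 4:
  s[X,X] = ((1.8)·(1.8) + (-0.2)·(-0.2) + (-3.2)·(-3.2) + (2.8)·(2.8) + (-1.2)·(-1.2)) / 4 = 22.8/4 = 5.7
  s[X,Y] = ((1.8)·(-3.2) + (-0.2)·(1.8) + (-3.2)·(-0.2) + (2.8)·(-2.2) + (-1.2)·(3.8)) / 4 = -16.2/4 = -4.05
  s[Y,Y] = ((-3.2)·(-3.2) + (1.8)·(1.8) + (-0.2)·(-0.2) + (-2.2)·(-2.2) + (3.8)·(3.8)) / 4 = 32.8/4 = 8.2
  Sample standard deviations s_i = √(s[i,i]):
  s(X) = √(5.7) = 2.3875
  s(Y) = √(8.2) = 2.8636

Step 3 — r_{ij} = s_{ij} / (s_i · s_j):
  r[X,X] = 1 (diagonal).
  r[X,Y] = -4.05 / (2.3875 · 2.8636) = -4.05 / 6.8367 = -0.5924
  r[Y,Y] = 1 (diagonal).

R is symmetric with unit diagonal. Assembling:

R = [[1, -0.5924],
 [-0.5924, 1]]


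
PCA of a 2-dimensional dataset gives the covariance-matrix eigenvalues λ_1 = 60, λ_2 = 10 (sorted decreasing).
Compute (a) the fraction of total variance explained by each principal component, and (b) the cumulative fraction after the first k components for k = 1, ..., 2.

Step 1 — total variance = trace(Sigma) = Σ λ_i = 60 + 10 = 70.

Step 2 — fraction explained by component i = λ_i / Σ λ:
  PC1: 60/70 = 0.8571
  PC2: 10/70 = 0.1429

Step 3 — cumulative fraction after k components = (λ_1 + ... + λ_k) / Σ λ:
  k = 1: 60/70 = 0.8571
  k = 2: (60 + 10)/70 = 70/70 = 1

Summary (fraction, with percent):

explained: PC1 0.8571 (85.71%), PC2 0.1429 (14.29%);  cumulative: 0.8571, 1


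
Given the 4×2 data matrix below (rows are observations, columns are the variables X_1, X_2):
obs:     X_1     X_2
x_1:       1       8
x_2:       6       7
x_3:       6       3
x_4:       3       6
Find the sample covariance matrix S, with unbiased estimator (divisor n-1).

Step 1 — column means:
  mean(X_1) = (1 + 6 + 6 + 3) / 4 = 16/4 = 4
  mean(X_2) = (8 + 7 + 3 + 6) / 4 = 24/4 = 6

Step 2 — sample covariance S[i,j] = (1/(n-1)) · Σ_k (x_{k,i} - mean_i) · (x_{k,j} - mean_j), with n-1 = 3.
  S[X_1,X_1] = ((-3)·(-3) + (2)·(2) + (2)·(2) + (-1)·(-1)) / 3 = 18/3 = 6
  S[X_1,X_2] = ((-3)·(2) + (2)·(1) + (2)·(-3) + (-1)·(0)) / 3 = -10/3 = -3.3333
  S[X_2,X_2] = ((2)·(2) + (1)·(1) + (-3)·(-3) + (0)·(0)) / 3 = 14/3 = 4.6667

S is symmetric (S[j,i] = S[i,j]). Assembling:

S = [[6, -3.3333],
 [-3.3333, 4.6667]]


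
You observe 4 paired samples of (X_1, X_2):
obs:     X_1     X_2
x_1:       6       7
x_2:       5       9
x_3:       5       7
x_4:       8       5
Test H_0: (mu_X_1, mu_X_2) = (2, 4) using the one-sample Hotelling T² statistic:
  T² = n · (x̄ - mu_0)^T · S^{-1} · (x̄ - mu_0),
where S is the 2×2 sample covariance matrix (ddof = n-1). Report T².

Step 1 — sample mean vector:
  mean(X_1) = (6 + 5 + 5 + 8) / 4 = 24/4 = 6
  mean(X_2) = (7 + 9 + 7 + 5) / 4 = 28/4 = 7
  x̄ = (6, 7),  deviation x̄ - mu_0 = (6, 7) - (2, 4) = (4, 3).

Step 2 — sample covariance matrix, S[i,j] = (1/(n-1)) · Σ_k (x_{k,i} - mean_i) · (x_{k,j} - mean_j), divisor n-1 = 3:
  S[X_1,X_1] = ((0)·(0) + (-1)·(-1) + (-1)·(-1) + (2)·(2)) / 3 = 6/3 = 2
  S[X_1,X_2] = ((0)·(0) + (-1)·(2) + (-1)·(0) + (2)·(-2)) / 3 = -6/3 = -2
  S[X_2,X_2] = ((0)·(0) + (2)·(2) + (0)·(0) + (-2)·(-2)) / 3 = 8/3 = 2.6667
  S = [[2, -2],
 [-2, 2.6667]].

Step 3 — invert S. det(S) = 2·2.6667 - (-2)² = 1.3333.
  S^{-1} = (1/det) · [[d, -b], [-b, a]] = [[2, 1.5],
 [1.5, 1.5]].

Step 4 — quadratic form (x̄ - mu_0)^T · S^{-1} · (x̄ - mu_0):
  S^{-1} · (x̄ - mu_0) = (12.5, 10.5),
  (x̄ - mu_0)^T · [...] = (4)·(12.5) + (3)·(10.5) = 81.5.

Step 5 — scale by n: T² = 4 · 81.5 = 326.

T² ≈ 326


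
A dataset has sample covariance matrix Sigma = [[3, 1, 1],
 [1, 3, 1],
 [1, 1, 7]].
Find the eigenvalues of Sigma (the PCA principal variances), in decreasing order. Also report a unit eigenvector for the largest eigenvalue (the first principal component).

Step 1 — characteristic polynomial p(λ) = det(λI - Sigma) = λ³ - tr·λ² + c_1·λ - det, where tr = trace, c_1 = sum of the principal 2×2 minors, det = det(Sigma):
  tr = 3 + 3 + 7 = 13,
  c_1 = (3·3 - (1)²) + (3·7 - (1)²) + (3·7 - (1)²) = 8 + 20 + 20 = 48,
  det = 3·(3·7 - (1)²) - (1)·((1)·7 - (1)·(1)) + (1)·((1)·(1) - 3·(1)) = 3·(20) - (1)·(6) + (1)·(-2) = 52.
  So p(λ) = λ³ - 13λ² + 48λ - 52.
Step 2 — look for an integer root (rational root theorem: any rational root is an integer divisor of 52). Testing λ = 2:
  p(2) = 8 - 52 + 96 - 52 = 0  ✓
  Dividing out (λ - 2): p(λ) = (λ - 2)(λ² - 11λ + 26).
Step 3 — remaining eigenvalues from the quadratic λ² - 11λ + 26 = 0:
  Δ = 11² - 4·26 = 121 - 104 = 17,  λ = (11 ± √17)/2 = (11 ± 4.1231)/2 ≈ 7.5616 or 3.4384.
  Sorted: λ_1 = 7.5616,  λ_2 = 3.4384,  λ_3 = 2  (check: sum = 13 = tr ✓).

Step 4 — unit eigenvector for λ_1 ≈ 7.5616: v spans the null space of (Sigma - λ_1 I), whose rows are
  r_1 = (-4.5616, 1, 1),  r_2 = (1, -4.5616, 1),  r_3 = (1, 1, -0.5616).
  v is orthogonal to every row, so take v ∝ r_1 × r_2 = ((1)·(1) - (1)·(-4.5616), (1)·(1) - (-4.5616)·(1), (-4.5616)·(-4.5616) - (1)·(1)) ≈ (5.5616, 5.5616, 19.8078).
  Let u = (5.5616, 5.5616, 19.8078).
  ||u|| = √((5.5616)² + (5.5616)² + (19.8078)²) = √(454.2093) ≈ 21.3122,  v_1 = u/||u|| ≈ (0.261, 0.261, 0.9294) (||v_1|| = 1).

λ_1 = 7.5616,  λ_2 = 3.4384,  λ_3 = 2;  v_1 ≈ (0.261, 0.261, 0.9294)
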